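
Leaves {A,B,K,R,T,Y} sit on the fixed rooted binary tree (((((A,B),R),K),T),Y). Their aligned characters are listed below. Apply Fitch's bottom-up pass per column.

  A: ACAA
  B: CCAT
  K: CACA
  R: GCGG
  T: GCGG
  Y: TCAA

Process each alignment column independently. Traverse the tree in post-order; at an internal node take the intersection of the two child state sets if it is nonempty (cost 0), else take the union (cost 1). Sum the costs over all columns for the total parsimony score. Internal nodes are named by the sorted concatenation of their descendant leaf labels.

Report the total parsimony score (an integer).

[col 0] AB: children A:{A}, B:{C} ∪→ {A,C}; cost 1
[col 0] ABR: children AB:{A,C}, R:{G} ∪→ {A,C,G}; cost 1
[col 0] ABKR: children ABR:{A,C,G}, K:{C} ∩→ {C}; cost 0
[col 0] ABKRT: children ABKR:{C}, T:{G} ∪→ {C,G}; cost 1
[col 0] ABKRTY: children ABKRT:{C,G}, Y:{T} ∪→ {C,G,T}; cost 1
[col 1] AB: children A:{C}, B:{C} ∩→ {C}; cost 0
[col 1] ABR: children AB:{C}, R:{C} ∩→ {C}; cost 0
[col 1] ABKR: children ABR:{C}, K:{A} ∪→ {A,C}; cost 1
[col 1] ABKRT: children ABKR:{A,C}, T:{C} ∩→ {C}; cost 0
[col 1] ABKRTY: children ABKRT:{C}, Y:{C} ∩→ {C}; cost 0
[col 2] AB: children A:{A}, B:{A} ∩→ {A}; cost 0
[col 2] ABR: children AB:{A}, R:{G} ∪→ {A,G}; cost 1
[col 2] ABKR: children ABR:{A,G}, K:{C} ∪→ {A,C,G}; cost 1
[col 2] ABKRT: children ABKR:{A,C,G}, T:{G} ∩→ {G}; cost 0
[col 2] ABKRTY: children ABKRT:{G}, Y:{A} ∪→ {A,G}; cost 1
[col 3] AB: children A:{A}, B:{T} ∪→ {A,T}; cost 1
[col 3] ABR: children AB:{A,T}, R:{G} ∪→ {A,G,T}; cost 1
[col 3] ABKR: children ABR:{A,G,T}, K:{A} ∩→ {A}; cost 0
[col 3] ABKRT: children ABKR:{A}, T:{G} ∪→ {A,G}; cost 1
[col 3] ABKRTY: children ABKRT:{A,G}, Y:{A} ∩→ {A}; cost 0
per-site changes: [4, 1, 3, 3]; total = 11

11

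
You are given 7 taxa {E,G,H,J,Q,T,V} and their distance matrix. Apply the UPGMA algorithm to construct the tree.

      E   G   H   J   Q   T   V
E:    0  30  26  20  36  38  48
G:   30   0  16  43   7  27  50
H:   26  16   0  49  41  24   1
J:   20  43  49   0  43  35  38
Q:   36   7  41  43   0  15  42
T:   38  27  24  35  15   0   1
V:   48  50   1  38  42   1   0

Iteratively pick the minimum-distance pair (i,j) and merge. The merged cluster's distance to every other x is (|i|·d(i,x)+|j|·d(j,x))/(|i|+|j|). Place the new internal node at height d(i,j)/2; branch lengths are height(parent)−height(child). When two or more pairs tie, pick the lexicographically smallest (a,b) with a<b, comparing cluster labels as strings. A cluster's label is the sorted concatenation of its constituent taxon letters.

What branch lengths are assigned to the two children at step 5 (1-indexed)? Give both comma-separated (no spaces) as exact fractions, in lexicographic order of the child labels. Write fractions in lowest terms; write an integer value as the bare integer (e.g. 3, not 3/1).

step 1: merge (H,V) at d=1; branch lengths H→1/2, V→1/2; new cluster HV
  updated: d(E,HV)=37, d(G,HV)=33, d(HV,J)=87/2, d(HV,Q)=83/2, d(HV,T)=25/2
step 2: merge (G,Q) at d=7; branch lengths G→7/2, Q→7/2; new cluster GQ
  updated: d(E,GQ)=33, d(GQ,HV)=149/4, d(GQ,J)=43, d(GQ,T)=21
step 3: merge (HV,T) at d=25/2; branch lengths HV→23/4, T→25/4; new cluster HTV
  updated: d(E,HTV)=112/3, d(GQ,HTV)=191/6, d(HTV,J)=122/3
step 4: merge (E,J) at d=20; branch lengths E→10, J→10; new cluster EJ
  updated: d(EJ,GQ)=38, d(EJ,HTV)=39
step 5: merge (GQ,HTV) at d=191/6; branch lengths GQ→149/12, HTV→29/3; new cluster GHQTV
  updated: d(EJ,GHQTV)=193/5
step 6: merge (EJ,GHQTV) at d=193/5; branch lengths EJ→93/10, GHQTV→203/60; new cluster EGHJQTV
final tree: ((E:10,J:10):93/10,((G:7/2,Q:7/2):149/12,((H:1/2,V:1/2):23/4,T:25/4):29/3):203/60)
total length: 2243/30

149/12,29/3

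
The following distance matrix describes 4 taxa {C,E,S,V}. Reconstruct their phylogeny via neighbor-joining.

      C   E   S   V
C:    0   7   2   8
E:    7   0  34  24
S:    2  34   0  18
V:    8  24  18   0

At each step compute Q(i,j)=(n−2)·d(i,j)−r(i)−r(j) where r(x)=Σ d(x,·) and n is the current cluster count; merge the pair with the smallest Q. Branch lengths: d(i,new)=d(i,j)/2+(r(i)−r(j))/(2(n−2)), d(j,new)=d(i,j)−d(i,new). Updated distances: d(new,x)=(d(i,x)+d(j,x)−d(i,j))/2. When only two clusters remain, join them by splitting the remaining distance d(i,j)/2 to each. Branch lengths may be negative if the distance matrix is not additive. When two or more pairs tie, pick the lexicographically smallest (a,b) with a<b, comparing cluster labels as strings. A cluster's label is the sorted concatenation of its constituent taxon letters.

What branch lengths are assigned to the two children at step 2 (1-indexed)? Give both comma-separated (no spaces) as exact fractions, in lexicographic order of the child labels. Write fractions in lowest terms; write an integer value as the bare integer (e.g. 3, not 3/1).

step 1: merge (C,E) at d=7, Q=-68; branch lengths C→-17/2, E→31/2; new cluster CE
  updated: d(CE,S)=29/2, d(CE,V)=25/2
step 2: merge (CE,S) at d=29/2, Q=-45; branch lengths CE→9/2, S→10; new cluster CES
  updated: d(CES,V)=8
step 3: merge (CES,V) at d=8; branch lengths CES→4, V→4; new cluster CESV
final tree: (((C:-17/2,E:31/2):9/2,S:10):4,V:4)
total length: 59/2

9/2,10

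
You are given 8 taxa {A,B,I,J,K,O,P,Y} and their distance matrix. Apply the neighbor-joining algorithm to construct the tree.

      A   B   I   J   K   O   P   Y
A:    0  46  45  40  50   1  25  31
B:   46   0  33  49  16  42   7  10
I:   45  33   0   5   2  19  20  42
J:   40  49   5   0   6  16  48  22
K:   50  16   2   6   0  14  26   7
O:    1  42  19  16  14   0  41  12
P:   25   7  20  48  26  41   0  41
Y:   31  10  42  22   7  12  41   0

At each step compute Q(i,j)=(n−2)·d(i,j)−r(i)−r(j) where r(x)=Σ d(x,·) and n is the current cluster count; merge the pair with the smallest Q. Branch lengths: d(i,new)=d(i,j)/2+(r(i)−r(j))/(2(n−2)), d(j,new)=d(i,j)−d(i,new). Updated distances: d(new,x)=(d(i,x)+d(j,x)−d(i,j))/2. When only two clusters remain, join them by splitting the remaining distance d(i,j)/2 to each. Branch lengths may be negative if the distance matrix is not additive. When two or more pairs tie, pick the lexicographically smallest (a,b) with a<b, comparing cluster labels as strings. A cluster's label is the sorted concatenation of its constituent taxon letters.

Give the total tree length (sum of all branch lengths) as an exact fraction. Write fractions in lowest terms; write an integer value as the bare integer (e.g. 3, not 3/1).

iteration 1: select A,O (d=1, Q=-377); attach at lengths (33/4, -29/4); label the merged cluster AO
  updated: d(AO,B)=87/2, d(AO,I)=63/2, d(AO,J)=55/2, d(AO,K)=63/2, d(AO,P)=65/2, d(AO,Y)=21
iteration 2: select B,P (d=7, Q=-298); attach at lengths (19/10, 51/10); label the merged cluster BP
  updated: d(AO,BP)=69/2, d(BP,I)=23, d(BP,J)=45, d(BP,K)=35/2, d(BP,Y)=22
iteration 3: select I,J (d=5, Q=-189); attach at lengths (9/4, 11/4); label the merged cluster IJ
  updated: d(AO,IJ)=27, d(BP,IJ)=63/2, d(IJ,K)=3/2, d(IJ,Y)=59/2
iteration 4: select IJ,K (d=3/2, Q=-285/2); attach at lengths (73/12, -55/12); label the merged cluster IJK
  updated: d(AO,IJK)=57/2, d(BP,IJK)=95/4, d(IJK,Y)=35/2
iteration 5: select AO,Y (d=21, Q=-205/2); attach at lengths (131/8, 37/8); label the merged cluster AOY
  updated: d(AOY,BP)=71/4, d(AOY,IJK)=25/2
iteration 6: select AOY,BP (d=71/4, Q=-54); attach at lengths (13/4, 29/2); label the merged cluster ABOPY
  updated: d(ABOPY,IJK)=37/4
iteration 7: select ABOPY,IJK (d=37/4); attach at lengths (37/8, 37/8); label the merged cluster ABIJKOPY
final tree: ((((A:33/4,O:-29/4):131/8,Y:37/8):13/4,(B:19/10,P:51/10):29/2):37/8,((I:9/4,J:11/4):73/12,K:-55/12):37/8)
total length: 125/2

125/2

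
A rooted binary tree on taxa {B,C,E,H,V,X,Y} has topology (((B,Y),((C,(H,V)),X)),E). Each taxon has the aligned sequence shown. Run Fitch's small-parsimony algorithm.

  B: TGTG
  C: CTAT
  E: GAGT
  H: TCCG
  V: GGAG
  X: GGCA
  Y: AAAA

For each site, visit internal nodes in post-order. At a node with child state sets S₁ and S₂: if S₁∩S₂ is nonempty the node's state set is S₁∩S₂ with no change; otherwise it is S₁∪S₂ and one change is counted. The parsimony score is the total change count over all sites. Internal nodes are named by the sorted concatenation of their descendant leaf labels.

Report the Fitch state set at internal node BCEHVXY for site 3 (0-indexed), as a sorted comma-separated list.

A,G,T

[col 0] BY: children B:{T}, Y:{A} ∪→ {A,T}; cost 1
[col 0] HV: children H:{T}, V:{G} ∪→ {G,T}; cost 1
[col 0] CHV: children C:{C}, HV:{G,T} ∪→ {C,G,T}; cost 1
[col 0] CHVX: children CHV:{C,G,T}, X:{G} ∩→ {G}; cost 0
[col 0] BCHVXY: children BY:{A,T}, CHVX:{G} ∪→ {A,G,T}; cost 1
[col 0] BCEHVXY: children BCHVXY:{A,G,T}, E:{G} ∩→ {G}; cost 0
[col 1] BY: children B:{G}, Y:{A} ∪→ {A,G}; cost 1
[col 1] HV: children H:{C}, V:{G} ∪→ {C,G}; cost 1
[col 1] CHV: children C:{T}, HV:{C,G} ∪→ {C,G,T}; cost 1
[col 1] CHVX: children CHV:{C,G,T}, X:{G} ∩→ {G}; cost 0
[col 1] BCHVXY: children BY:{A,G}, CHVX:{G} ∩→ {G}; cost 0
[col 1] BCEHVXY: children BCHVXY:{G}, E:{A} ∪→ {A,G}; cost 1
[col 2] BY: children B:{T}, Y:{A} ∪→ {A,T}; cost 1
[col 2] HV: children H:{C}, V:{A} ∪→ {A,C}; cost 1
[col 2] CHV: children C:{A}, HV:{A,C} ∩→ {A}; cost 0
[col 2] CHVX: children CHV:{A}, X:{C} ∪→ {A,C}; cost 1
[col 2] BCHVXY: children BY:{A,T}, CHVX:{A,C} ∩→ {A}; cost 0
[col 2] BCEHVXY: children BCHVXY:{A}, E:{G} ∪→ {A,G}; cost 1
[col 3] BY: children B:{G}, Y:{A} ∪→ {A,G}; cost 1
[col 3] HV: children H:{G}, V:{G} ∩→ {G}; cost 0
[col 3] CHV: children C:{T}, HV:{G} ∪→ {G,T}; cost 1
[col 3] CHVX: children CHV:{G,T}, X:{A} ∪→ {A,G,T}; cost 1
[col 3] BCHVXY: children BY:{A,G}, CHVX:{A,G,T} ∩→ {A,G}; cost 0
[col 3] BCEHVXY: children BCHVXY:{A,G}, E:{T} ∪→ {A,G,T}; cost 1
per-site changes: [4, 4, 4, 4]; total = 16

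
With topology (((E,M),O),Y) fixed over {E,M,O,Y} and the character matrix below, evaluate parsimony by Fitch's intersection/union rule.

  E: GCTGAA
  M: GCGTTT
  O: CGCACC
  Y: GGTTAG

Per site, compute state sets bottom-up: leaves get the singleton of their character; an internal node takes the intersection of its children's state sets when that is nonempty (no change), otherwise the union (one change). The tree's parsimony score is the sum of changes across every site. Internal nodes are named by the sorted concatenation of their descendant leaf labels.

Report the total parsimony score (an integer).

site 0, node EM: E={G} ∩ M={G} → {G} (+0)
site 0, node EMO: EM={G} ∪ O={C} → {C,G} (+1)
site 0, node EMOY: EMO={C,G} ∩ Y={G} → {G} (+0)
site 1, node EM: E={C} ∩ M={C} → {C} (+0)
site 1, node EMO: EM={C} ∪ O={G} → {C,G} (+1)
site 1, node EMOY: EMO={C,G} ∩ Y={G} → {G} (+0)
site 2, node EM: E={T} ∪ M={G} → {G,T} (+1)
site 2, node EMO: EM={G,T} ∪ O={C} → {C,G,T} (+1)
site 2, node EMOY: EMO={C,G,T} ∩ Y={T} → {T} (+0)
site 3, node EM: E={G} ∪ M={T} → {G,T} (+1)
site 3, node EMO: EM={G,T} ∪ O={A} → {A,G,T} (+1)
site 3, node EMOY: EMO={A,G,T} ∩ Y={T} → {T} (+0)
site 4, node EM: E={A} ∪ M={T} → {A,T} (+1)
site 4, node EMO: EM={A,T} ∪ O={C} → {A,C,T} (+1)
site 4, node EMOY: EMO={A,C,T} ∩ Y={A} → {A} (+0)
site 5, node EM: E={A} ∪ M={T} → {A,T} (+1)
site 5, node EMO: EM={A,T} ∪ O={C} → {A,C,T} (+1)
site 5, node EMOY: EMO={A,C,T} ∪ Y={G} → {A,C,G,T} (+1)
per-site changes: [1, 1, 2, 2, 2, 3]; total = 11

11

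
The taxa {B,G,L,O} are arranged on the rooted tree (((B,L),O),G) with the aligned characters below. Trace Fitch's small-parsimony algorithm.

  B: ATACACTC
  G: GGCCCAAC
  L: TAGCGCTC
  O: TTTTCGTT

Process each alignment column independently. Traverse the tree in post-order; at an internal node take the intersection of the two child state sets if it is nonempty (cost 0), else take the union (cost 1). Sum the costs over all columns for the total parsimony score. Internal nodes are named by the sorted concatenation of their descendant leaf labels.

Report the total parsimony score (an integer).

14

BL@0: {A} ∪ {T} = {A,T} (union, +1)
BLO@0: {A,T} ∩ {T} = {T} (intersection, +0)
BGLO@0: {T} ∪ {G} = {G,T} (union, +1)
BL@1: {T} ∪ {A} = {A,T} (union, +1)
BLO@1: {A,T} ∩ {T} = {T} (intersection, +0)
BGLO@1: {T} ∪ {G} = {G,T} (union, +1)
BL@2: {A} ∪ {G} = {A,G} (union, +1)
BLO@2: {A,G} ∪ {T} = {A,G,T} (union, +1)
BGLO@2: {A,G,T} ∪ {C} = {A,C,G,T} (union, +1)
BL@3: {C} ∩ {C} = {C} (intersection, +0)
BLO@3: {C} ∪ {T} = {C,T} (union, +1)
BGLO@3: {C,T} ∩ {C} = {C} (intersection, +0)
BL@4: {A} ∪ {G} = {A,G} (union, +1)
BLO@4: {A,G} ∪ {C} = {A,C,G} (union, +1)
BGLO@4: {A,C,G} ∩ {C} = {C} (intersection, +0)
BL@5: {C} ∩ {C} = {C} (intersection, +0)
BLO@5: {C} ∪ {G} = {C,G} (union, +1)
BGLO@5: {C,G} ∪ {A} = {A,C,G} (union, +1)
BL@6: {T} ∩ {T} = {T} (intersection, +0)
BLO@6: {T} ∩ {T} = {T} (intersection, +0)
BGLO@6: {T} ∪ {A} = {A,T} (union, +1)
BL@7: {C} ∩ {C} = {C} (intersection, +0)
BLO@7: {C} ∪ {T} = {C,T} (union, +1)
BGLO@7: {C,T} ∩ {C} = {C} (intersection, +0)
per-site changes: [2, 2, 3, 1, 2, 2, 1, 1]; total = 14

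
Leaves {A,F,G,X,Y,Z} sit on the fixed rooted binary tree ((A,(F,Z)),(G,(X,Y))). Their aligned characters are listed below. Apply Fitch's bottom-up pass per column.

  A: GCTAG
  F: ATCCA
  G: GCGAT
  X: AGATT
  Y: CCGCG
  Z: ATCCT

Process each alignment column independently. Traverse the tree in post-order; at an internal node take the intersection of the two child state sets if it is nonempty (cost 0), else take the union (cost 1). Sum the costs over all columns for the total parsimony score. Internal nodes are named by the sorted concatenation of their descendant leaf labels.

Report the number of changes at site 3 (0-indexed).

FZ@0: {A} ∩ {A} = {A} (intersection, +0)
AFZ@0: {G} ∪ {A} = {A,G} (union, +1)
XY@0: {A} ∪ {C} = {A,C} (union, +1)
GXY@0: {G} ∪ {A,C} = {A,C,G} (union, +1)
AFGXYZ@0: {A,G} ∩ {A,C,G} = {A,G} (intersection, +0)
FZ@1: {T} ∩ {T} = {T} (intersection, +0)
AFZ@1: {C} ∪ {T} = {C,T} (union, +1)
XY@1: {G} ∪ {C} = {C,G} (union, +1)
GXY@1: {C} ∩ {C,G} = {C} (intersection, +0)
AFGXYZ@1: {C,T} ∩ {C} = {C} (intersection, +0)
FZ@2: {C} ∩ {C} = {C} (intersection, +0)
AFZ@2: {T} ∪ {C} = {C,T} (union, +1)
XY@2: {A} ∪ {G} = {A,G} (union, +1)
GXY@2: {G} ∩ {A,G} = {G} (intersection, +0)
AFGXYZ@2: {C,T} ∪ {G} = {C,G,T} (union, +1)
FZ@3: {C} ∩ {C} = {C} (intersection, +0)
AFZ@3: {A} ∪ {C} = {A,C} (union, +1)
XY@3: {T} ∪ {C} = {C,T} (union, +1)
GXY@3: {A} ∪ {C,T} = {A,C,T} (union, +1)
AFGXYZ@3: {A,C} ∩ {A,C,T} = {A,C} (intersection, +0)
FZ@4: {A} ∪ {T} = {A,T} (union, +1)
AFZ@4: {G} ∪ {A,T} = {A,G,T} (union, +1)
XY@4: {T} ∪ {G} = {G,T} (union, +1)
GXY@4: {T} ∩ {G,T} = {T} (intersection, +0)
AFGXYZ@4: {A,G,T} ∩ {T} = {T} (intersection, +0)
per-site changes: [3, 2, 3, 3, 3]; total = 14

3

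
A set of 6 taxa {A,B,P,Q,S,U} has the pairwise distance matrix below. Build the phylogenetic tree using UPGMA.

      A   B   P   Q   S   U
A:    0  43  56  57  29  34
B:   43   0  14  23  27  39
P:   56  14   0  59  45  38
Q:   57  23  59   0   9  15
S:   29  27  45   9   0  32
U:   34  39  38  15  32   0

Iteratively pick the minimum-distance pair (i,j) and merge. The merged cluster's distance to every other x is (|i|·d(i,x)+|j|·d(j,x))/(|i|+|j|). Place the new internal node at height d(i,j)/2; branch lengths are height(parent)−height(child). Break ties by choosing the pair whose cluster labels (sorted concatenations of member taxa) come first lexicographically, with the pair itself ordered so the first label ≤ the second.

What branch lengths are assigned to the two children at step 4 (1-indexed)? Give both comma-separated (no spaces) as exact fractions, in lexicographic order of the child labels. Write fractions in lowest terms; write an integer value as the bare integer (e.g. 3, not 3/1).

step 1: merge (Q,S) at d=9; branch lengths Q→9/2, S→9/2; new cluster QS
  updated: d(A,QS)=43, d(B,QS)=25, d(P,QS)=52, d(QS,U)=47/2
step 2: merge (B,P) at d=14; branch lengths B→7, P→7; new cluster BP
  updated: d(A,BP)=99/2, d(BP,QS)=77/2, d(BP,U)=77/2
step 3: merge (QS,U) at d=47/2; branch lengths QS→29/4, U→47/4; new cluster QSU
  updated: d(A,QSU)=40, d(BP,QSU)=77/2
step 4: merge (BP,QSU) at d=77/2; branch lengths BP→49/4, QSU→15/2; new cluster BPQSU
  updated: d(A,BPQSU)=219/5
step 5: merge (A,BPQSU) at d=219/5; branch lengths A→219/10, BPQSU→53/20; new cluster ABPQSU
final tree: (A:219/10,((B:7,P:7):49/4,((Q:9/2,S:9/2):29/4,U:47/4):15/2):53/20)
total length: 863/10

49/4,15/2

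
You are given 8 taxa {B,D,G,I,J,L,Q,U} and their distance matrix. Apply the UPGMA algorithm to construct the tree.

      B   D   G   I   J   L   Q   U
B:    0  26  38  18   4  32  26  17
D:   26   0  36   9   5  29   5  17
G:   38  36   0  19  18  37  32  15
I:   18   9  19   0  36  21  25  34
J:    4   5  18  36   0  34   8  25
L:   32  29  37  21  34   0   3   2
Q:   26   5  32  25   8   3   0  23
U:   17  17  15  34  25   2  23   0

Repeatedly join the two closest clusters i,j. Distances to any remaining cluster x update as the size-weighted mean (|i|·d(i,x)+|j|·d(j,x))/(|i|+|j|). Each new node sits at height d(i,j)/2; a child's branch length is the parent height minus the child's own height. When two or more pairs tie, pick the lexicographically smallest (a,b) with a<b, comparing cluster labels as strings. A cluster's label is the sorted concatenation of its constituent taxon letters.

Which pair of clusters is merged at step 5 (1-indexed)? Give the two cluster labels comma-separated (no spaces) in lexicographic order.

G,I

step 1: merge (L,U) at d=2; branch lengths L→1, U→1; new cluster LU
  updated: d(B,LU)=49/2, d(D,LU)=23, d(G,LU)=26, d(I,LU)=55/2, d(J,LU)=59/2, d(LU,Q)=13
step 2: merge (B,J) at d=4; branch lengths B→2, J→2; new cluster BJ
  updated: d(BJ,D)=31/2, d(BJ,G)=28, d(BJ,I)=27, d(BJ,LU)=27, d(BJ,Q)=17
step 3: merge (D,Q) at d=5; branch lengths D→5/2, Q→5/2; new cluster DQ
  updated: d(BJ,DQ)=65/4, d(DQ,G)=34, d(DQ,I)=17, d(DQ,LU)=18
step 4: merge (BJ,DQ) at d=65/4; branch lengths BJ→49/8, DQ→45/8; new cluster BDJQ
  updated: d(BDJQ,G)=31, d(BDJQ,I)=22, d(BDJQ,LU)=45/2
step 5: merge (G,I) at d=19; branch lengths G→19/2, I→19/2; new cluster GI
  updated: d(BDJQ,GI)=53/2, d(GI,LU)=107/4
step 6: merge (BDJQ,LU) at d=45/2; branch lengths BDJQ→25/8, LU→41/4; new cluster BDJLQU
  updated: d(BDJLQU,GI)=319/12
step 7: merge (BDJLQU,GI) at d=319/12; branch lengths BDJLQU→49/24, GI→91/24; new cluster BDGIJLQU
final tree: ((((B:2,J:2):49/8,(D:5/2,Q:5/2):45/8):25/8,(L:1,U:1):41/4):49/24,(G:19/2,I:19/2):91/24)
total length: 1463/24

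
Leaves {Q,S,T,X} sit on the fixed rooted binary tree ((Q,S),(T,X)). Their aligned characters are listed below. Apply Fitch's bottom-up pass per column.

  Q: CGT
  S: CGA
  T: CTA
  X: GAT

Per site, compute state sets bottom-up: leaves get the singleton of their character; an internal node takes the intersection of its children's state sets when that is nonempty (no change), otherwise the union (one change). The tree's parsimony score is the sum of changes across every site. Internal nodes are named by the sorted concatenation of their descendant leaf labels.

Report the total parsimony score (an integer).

5

[col 0] QS: children Q:{C}, S:{C} ∩→ {C}; cost 0
[col 0] TX: children T:{C}, X:{G} ∪→ {C,G}; cost 1
[col 0] QSTX: children QS:{C}, TX:{C,G} ∩→ {C}; cost 0
[col 1] QS: children Q:{G}, S:{G} ∩→ {G}; cost 0
[col 1] TX: children T:{T}, X:{A} ∪→ {A,T}; cost 1
[col 1] QSTX: children QS:{G}, TX:{A,T} ∪→ {A,G,T}; cost 1
[col 2] QS: children Q:{T}, S:{A} ∪→ {A,T}; cost 1
[col 2] TX: children T:{A}, X:{T} ∪→ {A,T}; cost 1
[col 2] QSTX: children QS:{A,T}, TX:{A,T} ∩→ {A,T}; cost 0
per-site changes: [1, 2, 2]; total = 5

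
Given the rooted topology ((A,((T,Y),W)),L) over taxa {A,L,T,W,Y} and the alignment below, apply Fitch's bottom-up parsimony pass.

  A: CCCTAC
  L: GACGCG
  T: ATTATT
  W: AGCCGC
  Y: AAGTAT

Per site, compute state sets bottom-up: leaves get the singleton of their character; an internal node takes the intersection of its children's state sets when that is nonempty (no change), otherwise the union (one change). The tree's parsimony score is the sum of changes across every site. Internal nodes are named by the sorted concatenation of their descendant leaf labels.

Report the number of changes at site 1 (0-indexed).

3

[col 0] TY: children T:{A}, Y:{A} ∩→ {A}; cost 0
[col 0] TWY: children TY:{A}, W:{A} ∩→ {A}; cost 0
[col 0] ATWY: children A:{C}, TWY:{A} ∪→ {A,C}; cost 1
[col 0] ALTWY: children ATWY:{A,C}, L:{G} ∪→ {A,C,G}; cost 1
[col 1] TY: children T:{T}, Y:{A} ∪→ {A,T}; cost 1
[col 1] TWY: children TY:{A,T}, W:{G} ∪→ {A,G,T}; cost 1
[col 1] ATWY: children A:{C}, TWY:{A,G,T} ∪→ {A,C,G,T}; cost 1
[col 1] ALTWY: children ATWY:{A,C,G,T}, L:{A} ∩→ {A}; cost 0
[col 2] TY: children T:{T}, Y:{G} ∪→ {G,T}; cost 1
[col 2] TWY: children TY:{G,T}, W:{C} ∪→ {C,G,T}; cost 1
[col 2] ATWY: children A:{C}, TWY:{C,G,T} ∩→ {C}; cost 0
[col 2] ALTWY: children ATWY:{C}, L:{C} ∩→ {C}; cost 0
[col 3] TY: children T:{A}, Y:{T} ∪→ {A,T}; cost 1
[col 3] TWY: children TY:{A,T}, W:{C} ∪→ {A,C,T}; cost 1
[col 3] ATWY: children A:{T}, TWY:{A,C,T} ∩→ {T}; cost 0
[col 3] ALTWY: children ATWY:{T}, L:{G} ∪→ {G,T}; cost 1
[col 4] TY: children T:{T}, Y:{A} ∪→ {A,T}; cost 1
[col 4] TWY: children TY:{A,T}, W:{G} ∪→ {A,G,T}; cost 1
[col 4] ATWY: children A:{A}, TWY:{A,G,T} ∩→ {A}; cost 0
[col 4] ALTWY: children ATWY:{A}, L:{C} ∪→ {A,C}; cost 1
[col 5] TY: children T:{T}, Y:{T} ∩→ {T}; cost 0
[col 5] TWY: children TY:{T}, W:{C} ∪→ {C,T}; cost 1
[col 5] ATWY: children A:{C}, TWY:{C,T} ∩→ {C}; cost 0
[col 5] ALTWY: children ATWY:{C}, L:{G} ∪→ {C,G}; cost 1
per-site changes: [2, 3, 2, 3, 3, 2]; total = 15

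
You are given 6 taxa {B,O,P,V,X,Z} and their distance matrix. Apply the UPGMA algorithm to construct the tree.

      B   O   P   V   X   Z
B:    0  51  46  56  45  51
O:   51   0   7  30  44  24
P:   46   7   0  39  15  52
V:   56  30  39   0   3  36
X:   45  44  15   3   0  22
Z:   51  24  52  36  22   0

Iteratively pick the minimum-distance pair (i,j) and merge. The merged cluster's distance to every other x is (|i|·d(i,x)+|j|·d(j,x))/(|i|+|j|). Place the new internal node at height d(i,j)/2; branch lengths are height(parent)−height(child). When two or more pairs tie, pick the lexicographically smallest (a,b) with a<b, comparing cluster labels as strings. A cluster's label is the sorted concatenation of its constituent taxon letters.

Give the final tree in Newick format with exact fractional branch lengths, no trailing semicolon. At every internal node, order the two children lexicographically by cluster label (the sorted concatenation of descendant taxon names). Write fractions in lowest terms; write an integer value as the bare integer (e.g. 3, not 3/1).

step 1: merge (V,X) at d=3; branch lengths V→3/2, X→3/2; new cluster VX
  updated: d(B,VX)=101/2, d(O,VX)=37, d(P,VX)=27, d(VX,Z)=29
step 2: merge (O,P) at d=7; branch lengths O→7/2, P→7/2; new cluster OP
  updated: d(B,OP)=97/2, d(OP,VX)=32, d(OP,Z)=38
step 3: merge (VX,Z) at d=29; branch lengths VX→13, Z→29/2; new cluster VXZ
  updated: d(B,VXZ)=152/3, d(OP,VXZ)=34
step 4: merge (OP,VXZ) at d=34; branch lengths OP→27/2, VXZ→5/2; new cluster OPVXZ
  updated: d(B,OPVXZ)=249/5
step 5: merge (B,OPVXZ) at d=249/5; branch lengths B→249/10, OPVXZ→79/10; new cluster BOPVXZ
final tree: (B:249/10,((O:7/2,P:7/2):27/2,((V:3/2,X:3/2):13,Z:29/2):5/2):79/10)
total length: 863/10

(B:249/10,((O:7/2,P:7/2):27/2,((V:3/2,X:3/2):13,Z:29/2):5/2):79/10)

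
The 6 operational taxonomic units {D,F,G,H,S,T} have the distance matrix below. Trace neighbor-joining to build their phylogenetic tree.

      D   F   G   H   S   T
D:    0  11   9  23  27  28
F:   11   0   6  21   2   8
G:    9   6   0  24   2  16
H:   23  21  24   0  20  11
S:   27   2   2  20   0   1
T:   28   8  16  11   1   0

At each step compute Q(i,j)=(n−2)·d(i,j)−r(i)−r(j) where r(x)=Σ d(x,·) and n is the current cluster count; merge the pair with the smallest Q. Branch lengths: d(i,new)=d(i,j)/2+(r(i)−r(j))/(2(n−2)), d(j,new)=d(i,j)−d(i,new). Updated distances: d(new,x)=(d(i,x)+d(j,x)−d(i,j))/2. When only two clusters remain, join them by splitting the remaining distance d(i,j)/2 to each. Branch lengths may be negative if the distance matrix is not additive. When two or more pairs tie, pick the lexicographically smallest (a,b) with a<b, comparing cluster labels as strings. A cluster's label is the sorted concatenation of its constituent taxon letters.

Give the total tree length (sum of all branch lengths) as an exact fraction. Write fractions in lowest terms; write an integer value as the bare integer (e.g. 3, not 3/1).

527/16

step 1: merge (D,G) at d=9, Q=-119; branch lengths D→77/8, G→-5/8; new cluster DG
  updated: d(DG,F)=4, d(DG,H)=19, d(DG,S)=10, d(DG,T)=35/2
step 2: merge (H,T) at d=11, Q=-151/2; branch lengths H→133/12, T→-1/12; new cluster HT
  updated: d(DG,HT)=51/4, d(F,HT)=9, d(HT,S)=5
step 3: merge (DG,F) at d=4, Q=-135/4; branch lengths DG→79/16, F→-15/16; new cluster DFG
  updated: d(DFG,HT)=71/8, d(DFG,S)=4
step 4: merge (DFG,HT) at d=71/8, Q=-143/8; branch lengths DFG→63/16, HT→79/16; new cluster DFGHT
  updated: d(DFGHT,S)=1/16
step 5: merge (DFGHT,S) at d=1/16; branch lengths DFGHT→1/32, S→1/32; new cluster DFGHST
final tree: ((((D:77/8,G:-5/8):79/16,F:-15/16):63/16,(H:133/12,T:-1/12):79/16):1/32,S:1/32)
total length: 527/16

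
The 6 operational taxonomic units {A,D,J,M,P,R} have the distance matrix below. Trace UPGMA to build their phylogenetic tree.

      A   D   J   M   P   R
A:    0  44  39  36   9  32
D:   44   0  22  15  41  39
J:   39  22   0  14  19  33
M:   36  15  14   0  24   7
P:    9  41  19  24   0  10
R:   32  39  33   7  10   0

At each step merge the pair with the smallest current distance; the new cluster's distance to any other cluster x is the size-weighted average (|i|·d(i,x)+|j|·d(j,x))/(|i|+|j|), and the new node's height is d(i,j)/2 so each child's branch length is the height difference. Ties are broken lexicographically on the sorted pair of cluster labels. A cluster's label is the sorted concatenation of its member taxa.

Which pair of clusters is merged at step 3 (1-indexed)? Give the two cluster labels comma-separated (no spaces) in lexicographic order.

D,J

iteration 1: select M,R (d=7); attach at lengths (7/2, 7/2); label the merged cluster MR
  updated: d(A,MR)=34, d(D,MR)=27, d(J,MR)=47/2, d(MR,P)=17
iteration 2: select A,P (d=9); attach at lengths (9/2, 9/2); label the merged cluster AP
  updated: d(AP,D)=85/2, d(AP,J)=29, d(AP,MR)=51/2
iteration 3: select D,J (d=22); attach at lengths (11, 11); label the merged cluster DJ
  updated: d(AP,DJ)=143/4, d(DJ,MR)=101/4
iteration 4: select DJ,MR (d=101/4); attach at lengths (13/8, 73/8); label the merged cluster DJMR
  updated: d(AP,DJMR)=245/8
iteration 5: select AP,DJMR (d=245/8); attach at lengths (173/16, 43/16); label the merged cluster ADJMPR
final tree: ((A:9/2,P:9/2):173/16,((D:11,J:11):13/8,(M:7/2,R:7/2):73/8):43/16)
total length: 249/4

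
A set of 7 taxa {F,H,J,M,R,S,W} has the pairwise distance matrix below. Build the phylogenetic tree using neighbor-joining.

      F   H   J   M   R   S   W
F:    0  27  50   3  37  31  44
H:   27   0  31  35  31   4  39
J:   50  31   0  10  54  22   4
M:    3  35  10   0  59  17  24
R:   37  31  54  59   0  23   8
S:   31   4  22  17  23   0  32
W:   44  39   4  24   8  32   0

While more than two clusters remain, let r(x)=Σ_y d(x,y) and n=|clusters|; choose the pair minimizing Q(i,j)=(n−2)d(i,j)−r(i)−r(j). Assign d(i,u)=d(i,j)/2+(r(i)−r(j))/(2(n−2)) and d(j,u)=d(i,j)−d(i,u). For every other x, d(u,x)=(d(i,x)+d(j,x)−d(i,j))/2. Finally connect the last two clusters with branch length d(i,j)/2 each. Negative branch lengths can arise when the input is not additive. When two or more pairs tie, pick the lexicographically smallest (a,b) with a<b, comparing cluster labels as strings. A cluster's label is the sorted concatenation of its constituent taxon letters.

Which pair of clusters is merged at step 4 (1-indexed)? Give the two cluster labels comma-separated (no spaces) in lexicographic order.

FM,HS

step 1: merge (F,M) at d=3, Q=-325; branch lengths F→59/10, M→-29/10; new cluster FM
  updated: d(FM,H)=59/2, d(FM,J)=57/2, d(FM,R)=93/2, d(FM,S)=45/2, d(FM,W)=65/2
step 2: merge (R,W) at d=8, Q=-246; branch lengths R→79/8, W→-15/8; new cluster RW
  updated: d(FM,RW)=71/2, d(H,RW)=31, d(J,RW)=25, d(RW,S)=47/2
step 3: merge (H,S) at d=4, Q=-311/2; branch lengths H→71/12, S→-23/12; new cluster HS
  updated: d(FM,HS)=24, d(HS,J)=49/2, d(HS,RW)=101/4
step 4: merge (FM,HS) at d=24, Q=-455/4; branch lengths FM→249/16, HS→135/16; new cluster FHMS
  updated: d(FHMS,J)=29/2, d(FHMS,RW)=147/8
step 5: merge (FHMS,J) at d=29/2, Q=-463/8; branch lengths FHMS→63/16, J→169/16; new cluster FHJMS
  updated: d(FHJMS,RW)=231/16
step 6: merge (FHJMS,RW) at d=231/16; branch lengths FHJMS→231/32, RW→231/32; new cluster FHJMRSW
final tree: ((((F:59/10,M:-29/10):249/16,(H:71/12,S:-23/12):135/16):63/16,J:169/16):231/32,(R:79/8,W:-15/8):231/32)
total length: 1087/16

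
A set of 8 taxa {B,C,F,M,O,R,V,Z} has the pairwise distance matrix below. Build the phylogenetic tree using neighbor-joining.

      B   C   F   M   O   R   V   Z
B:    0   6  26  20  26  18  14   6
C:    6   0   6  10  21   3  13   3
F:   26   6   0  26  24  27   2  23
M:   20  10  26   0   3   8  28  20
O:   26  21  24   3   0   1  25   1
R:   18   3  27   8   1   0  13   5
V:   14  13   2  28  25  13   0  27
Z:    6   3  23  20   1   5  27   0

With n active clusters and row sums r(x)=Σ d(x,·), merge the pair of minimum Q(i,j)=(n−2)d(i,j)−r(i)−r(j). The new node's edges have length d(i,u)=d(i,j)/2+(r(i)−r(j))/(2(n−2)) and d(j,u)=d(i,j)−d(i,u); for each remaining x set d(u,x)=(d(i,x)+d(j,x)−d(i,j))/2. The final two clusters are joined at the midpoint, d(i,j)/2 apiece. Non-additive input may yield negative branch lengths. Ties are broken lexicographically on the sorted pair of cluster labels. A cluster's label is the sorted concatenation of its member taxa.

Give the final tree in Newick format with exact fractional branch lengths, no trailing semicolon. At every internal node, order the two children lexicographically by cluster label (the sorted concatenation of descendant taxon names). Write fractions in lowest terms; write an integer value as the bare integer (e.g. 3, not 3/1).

(((B:359/64,(((M:53/20,O:7/20):139/32,R:-43/32):227/48,Z:37/48):241/64):169/64,C:-205/64):749/128,(F:2,V:0):749/128)

iteration 1: select F,V (d=2, Q=-244); attach at lengths (2, 0); label the merged cluster FV
  updated: d(B,FV)=19, d(C,FV)=17/2, d(FV,M)=26, d(FV,O)=47/2, d(FV,R)=19, d(FV,Z)=24
iteration 2: select M,O (d=3, Q=-295/2); attach at lengths (53/20, 7/20); label the merged cluster MO
  updated: d(B,MO)=43/2, d(C,MO)=14, d(FV,MO)=93/4, d(MO,R)=3, d(MO,Z)=9
iteration 3: select MO,R (d=3, Q=-427/4); attach at lengths (139/32, -43/32); label the merged cluster MOR
  updated: d(B,MOR)=73/4, d(C,MOR)=7, d(FV,MOR)=157/8, d(MOR,Z)=11/2
iteration 4: select MOR,Z (d=11/2, Q=-579/8); attach at lengths (227/48, 37/48); label the merged cluster MORZ
  updated: d(B,MORZ)=75/8, d(C,MORZ)=9/4, d(FV,MORZ)=305/16
iteration 5: select B,MORZ (d=75/8, Q=-741/16); attach at lengths (359/64, 241/64); label the merged cluster BMORZ
  updated: d(BMORZ,C)=-9/16, d(BMORZ,FV)=459/32
iteration 6: select BMORZ,C (d=-9/16, Q=-713/32); attach at lengths (169/64, -205/64); label the merged cluster BCMORZ
  updated: d(BCMORZ,FV)=749/64
iteration 7: select BCMORZ,FV (d=749/64); attach at lengths (749/128, 749/128); label the merged cluster BCFMORVZ
final tree: (((B:359/64,(((M:53/20,O:7/20):139/32,R:-43/32):227/48,Z:37/48):241/64):169/64,C:-205/64):749/128,(F:2,V:0):749/128)
total length: 2177/64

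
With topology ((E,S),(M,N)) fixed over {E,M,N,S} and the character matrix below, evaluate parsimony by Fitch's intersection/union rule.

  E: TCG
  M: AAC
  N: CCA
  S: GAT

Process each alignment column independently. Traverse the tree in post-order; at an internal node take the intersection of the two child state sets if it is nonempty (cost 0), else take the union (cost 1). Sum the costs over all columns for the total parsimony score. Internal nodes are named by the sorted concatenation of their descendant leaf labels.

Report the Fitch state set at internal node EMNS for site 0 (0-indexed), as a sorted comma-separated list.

A,C,G,T

ES@0: {T} ∪ {G} = {G,T} (union, +1)
MN@0: {A} ∪ {C} = {A,C} (union, +1)
EMNS@0: {G,T} ∪ {A,C} = {A,C,G,T} (union, +1)
ES@1: {C} ∪ {A} = {A,C} (union, +1)
MN@1: {A} ∪ {C} = {A,C} (union, +1)
EMNS@1: {A,C} ∩ {A,C} = {A,C} (intersection, +0)
ES@2: {G} ∪ {T} = {G,T} (union, +1)
MN@2: {C} ∪ {A} = {A,C} (union, +1)
EMNS@2: {G,T} ∪ {A,C} = {A,C,G,T} (union, +1)
per-site changes: [3, 2, 3]; total = 8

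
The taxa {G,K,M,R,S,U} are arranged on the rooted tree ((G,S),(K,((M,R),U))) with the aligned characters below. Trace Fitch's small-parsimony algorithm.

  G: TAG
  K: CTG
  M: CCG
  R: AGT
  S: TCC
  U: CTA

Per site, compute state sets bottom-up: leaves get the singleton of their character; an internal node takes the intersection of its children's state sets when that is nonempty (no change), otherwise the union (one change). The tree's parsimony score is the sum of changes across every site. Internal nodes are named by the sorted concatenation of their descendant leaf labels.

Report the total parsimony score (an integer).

site 0, node GS: G={T} ∩ S={T} → {T} (+0)
site 0, node MR: M={C} ∪ R={A} → {A,C} (+1)
site 0, node MRU: MR={A,C} ∩ U={C} → {C} (+0)
site 0, node KMRU: K={C} ∩ MRU={C} → {C} (+0)
site 0, node GKMRSU: GS={T} ∪ KMRU={C} → {C,T} (+1)
site 1, node GS: G={A} ∪ S={C} → {A,C} (+1)
site 1, node MR: M={C} ∪ R={G} → {C,G} (+1)
site 1, node MRU: MR={C,G} ∪ U={T} → {C,G,T} (+1)
site 1, node KMRU: K={T} ∩ MRU={C,G,T} → {T} (+0)
site 1, node GKMRSU: GS={A,C} ∪ KMRU={T} → {A,C,T} (+1)
site 2, node GS: G={G} ∪ S={C} → {C,G} (+1)
site 2, node MR: M={G} ∪ R={T} → {G,T} (+1)
site 2, node MRU: MR={G,T} ∪ U={A} → {A,G,T} (+1)
site 2, node KMRU: K={G} ∩ MRU={A,G,T} → {G} (+0)
site 2, node GKMRSU: GS={C,G} ∩ KMRU={G} → {G} (+0)
per-site changes: [2, 4, 3]; total = 9

9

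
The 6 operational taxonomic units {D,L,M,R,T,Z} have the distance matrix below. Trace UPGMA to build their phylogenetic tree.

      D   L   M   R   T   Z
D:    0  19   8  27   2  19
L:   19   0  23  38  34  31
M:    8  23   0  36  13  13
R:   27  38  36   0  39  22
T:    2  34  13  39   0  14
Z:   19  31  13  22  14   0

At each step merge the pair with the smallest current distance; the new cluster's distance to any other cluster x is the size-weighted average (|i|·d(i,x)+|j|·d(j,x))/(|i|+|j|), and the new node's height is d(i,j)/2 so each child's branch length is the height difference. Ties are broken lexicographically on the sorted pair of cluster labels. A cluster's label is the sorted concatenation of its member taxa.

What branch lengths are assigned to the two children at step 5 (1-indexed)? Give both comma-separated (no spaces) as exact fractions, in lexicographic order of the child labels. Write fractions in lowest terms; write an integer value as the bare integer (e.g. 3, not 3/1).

1. join D+T (d=2) ⇒ DT; edges |D|=1, |T|=1
  updated: d(DT,L)=53/2, d(DT,M)=21/2, d(DT,R)=33, d(DT,Z)=33/2
2. join DT+M (d=21/2) ⇒ DMT; edges |DT|=17/4, |M|=21/4
  updated: d(DMT,L)=76/3, d(DMT,R)=34, d(DMT,Z)=46/3
3. join DMT+Z (d=46/3) ⇒ DMTZ; edges |DMT|=29/12, |Z|=23/3
  updated: d(DMTZ,L)=107/4, d(DMTZ,R)=31
4. join DMTZ+L (d=107/4) ⇒ DLMTZ; edges |DMTZ|=137/24, |L|=107/8
  updated: d(DLMTZ,R)=162/5
5. join DLMTZ+R (d=162/5) ⇒ DLMRTZ; edges |DLMTZ|=113/40, |R|=81/5
final tree: (((((D:1,T:1):17/4,M:21/4):29/12,Z:23/3):137/24,L:107/8):113/40,R:81/5)
total length: 7163/120

113/40,81/5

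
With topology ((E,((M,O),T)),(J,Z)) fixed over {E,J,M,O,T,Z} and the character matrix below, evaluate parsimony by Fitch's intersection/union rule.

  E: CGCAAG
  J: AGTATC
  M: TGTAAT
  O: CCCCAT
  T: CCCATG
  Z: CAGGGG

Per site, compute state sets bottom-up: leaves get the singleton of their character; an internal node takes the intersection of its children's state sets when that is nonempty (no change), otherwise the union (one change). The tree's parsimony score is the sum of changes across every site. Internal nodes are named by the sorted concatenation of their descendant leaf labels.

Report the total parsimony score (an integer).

[col 0] MO: children M:{T}, O:{C} ∪→ {C,T}; cost 1
[col 0] MOT: children MO:{C,T}, T:{C} ∩→ {C}; cost 0
[col 0] EMOT: children E:{C}, MOT:{C} ∩→ {C}; cost 0
[col 0] JZ: children J:{A}, Z:{C} ∪→ {A,C}; cost 1
[col 0] EJMOTZ: children EMOT:{C}, JZ:{A,C} ∩→ {C}; cost 0
[col 1] MO: children M:{G}, O:{C} ∪→ {C,G}; cost 1
[col 1] MOT: children MO:{C,G}, T:{C} ∩→ {C}; cost 0
[col 1] EMOT: children E:{G}, MOT:{C} ∪→ {C,G}; cost 1
[col 1] JZ: children J:{G}, Z:{A} ∪→ {A,G}; cost 1
[col 1] EJMOTZ: children EMOT:{C,G}, JZ:{A,G} ∩→ {G}; cost 0
[col 2] MO: children M:{T}, O:{C} ∪→ {C,T}; cost 1
[col 2] MOT: children MO:{C,T}, T:{C} ∩→ {C}; cost 0
[col 2] EMOT: children E:{C}, MOT:{C} ∩→ {C}; cost 0
[col 2] JZ: children J:{T}, Z:{G} ∪→ {G,T}; cost 1
[col 2] EJMOTZ: children EMOT:{C}, JZ:{G,T} ∪→ {C,G,T}; cost 1
[col 3] MO: children M:{A}, O:{C} ∪→ {A,C}; cost 1
[col 3] MOT: children MO:{A,C}, T:{A} ∩→ {A}; cost 0
[col 3] EMOT: children E:{A}, MOT:{A} ∩→ {A}; cost 0
[col 3] JZ: children J:{A}, Z:{G} ∪→ {A,G}; cost 1
[col 3] EJMOTZ: children EMOT:{A}, JZ:{A,G} ∩→ {A}; cost 0
[col 4] MO: children M:{A}, O:{A} ∩→ {A}; cost 0
[col 4] MOT: children MO:{A}, T:{T} ∪→ {A,T}; cost 1
[col 4] EMOT: children E:{A}, MOT:{A,T} ∩→ {A}; cost 0
[col 4] JZ: children J:{T}, Z:{G} ∪→ {G,T}; cost 1
[col 4] EJMOTZ: children EMOT:{A}, JZ:{G,T} ∪→ {A,G,T}; cost 1
[col 5] MO: children M:{T}, O:{T} ∩→ {T}; cost 0
[col 5] MOT: children MO:{T}, T:{G} ∪→ {G,T}; cost 1
[col 5] EMOT: children E:{G}, MOT:{G,T} ∩→ {G}; cost 0
[col 5] JZ: children J:{C}, Z:{G} ∪→ {C,G}; cost 1
[col 5] EJMOTZ: children EMOT:{G}, JZ:{C,G} ∩→ {G}; cost 0
per-site changes: [2, 3, 3, 2, 3, 2]; total = 15

15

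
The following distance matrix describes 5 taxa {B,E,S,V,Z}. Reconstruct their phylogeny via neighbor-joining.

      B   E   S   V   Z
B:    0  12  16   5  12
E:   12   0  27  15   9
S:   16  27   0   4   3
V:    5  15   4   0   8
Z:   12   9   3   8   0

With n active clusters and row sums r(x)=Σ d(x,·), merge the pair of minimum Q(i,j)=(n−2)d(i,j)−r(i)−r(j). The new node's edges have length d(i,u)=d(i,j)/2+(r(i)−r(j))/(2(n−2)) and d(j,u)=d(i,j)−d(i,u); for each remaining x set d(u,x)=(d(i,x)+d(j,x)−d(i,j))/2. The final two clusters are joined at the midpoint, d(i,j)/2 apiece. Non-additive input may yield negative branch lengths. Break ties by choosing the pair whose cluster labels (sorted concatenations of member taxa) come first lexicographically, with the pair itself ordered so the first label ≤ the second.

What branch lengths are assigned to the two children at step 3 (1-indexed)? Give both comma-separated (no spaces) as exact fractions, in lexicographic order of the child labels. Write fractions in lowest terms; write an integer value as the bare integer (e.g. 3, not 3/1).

step 1: merge (S,Z) at d=3, Q=-73; branch lengths S→9/2, Z→-3/2; new cluster SZ
  updated: d(B,SZ)=25/2, d(E,SZ)=33/2, d(SZ,V)=9/2
step 2: merge (B,E) at d=12, Q=-49; branch lengths B→5/2, E→19/2; new cluster BE
  updated: d(BE,SZ)=17/2, d(BE,V)=4
step 3: merge (BE,SZ) at d=17/2, Q=-17; branch lengths BE→4, SZ→9/2; new cluster BESZ
  updated: d(BESZ,V)=0
step 4: merge (BESZ,V) at d=0; branch lengths BESZ→0, V→0; new cluster BESVZ
final tree: (((B:5/2,E:19/2):4,(S:9/2,Z:-3/2):9/2):0,V:0)
total length: 47/2

4,9/2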